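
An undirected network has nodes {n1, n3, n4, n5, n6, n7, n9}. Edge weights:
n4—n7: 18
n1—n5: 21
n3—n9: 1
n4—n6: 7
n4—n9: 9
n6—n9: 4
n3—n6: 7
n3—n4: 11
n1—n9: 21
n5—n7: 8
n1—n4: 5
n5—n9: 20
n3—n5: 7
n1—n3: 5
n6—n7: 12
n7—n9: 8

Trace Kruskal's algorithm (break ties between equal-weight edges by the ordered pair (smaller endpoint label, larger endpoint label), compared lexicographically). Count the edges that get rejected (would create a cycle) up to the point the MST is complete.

2

Kruskal: consider edges lightest-first.
n3—n9 (1): add — endpoints in different components.
n6—n9 (4): add — endpoints in different components.
n1—n3 (5): add — endpoints in different components.
n1—n4 (5): add — endpoints in different components.
n3—n5 (7): add — endpoints in different components.
n3—n6 (7): skip — n6 and n3 already connected.
n4—n6 (7): skip — n6 and n4 already connected.
n5—n7 (8): add — endpoints in different components.
Edges rejected before the tree was complete: 2.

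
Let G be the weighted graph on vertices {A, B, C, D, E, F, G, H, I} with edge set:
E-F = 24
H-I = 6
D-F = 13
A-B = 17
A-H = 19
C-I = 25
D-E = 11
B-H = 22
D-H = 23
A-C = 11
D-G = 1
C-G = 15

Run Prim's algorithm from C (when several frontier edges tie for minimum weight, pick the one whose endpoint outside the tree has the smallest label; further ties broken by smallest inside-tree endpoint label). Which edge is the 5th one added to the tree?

D-F

Prim, starting at C.
Step 1: frontier [A-C 11, C-G 15, C-I 25] → take A-C (11); add A.
Step 2: frontier [A-B 17, A-H 19, C-G 15, C-I 25] → take C-G (15); add G.
Step 3: frontier [A-B 17, A-H 19, C-I 25, D-G 1] → take D-G (1); add D.
Step 4: frontier [A-B 17, A-H 19, C-I 25, D-E 11, D-F 13, D-H 23] → take D-E (11); add E.
Step 5: frontier [A-B 17, A-H 19, C-I 25, D-F 13, D-H 23, E-F 24] → take D-F (13); add F.
Step 6: frontier [A-B 17, A-H 19, C-I 25, D-H 23] → take A-B (17); add B.
Step 7: frontier [A-H 19, B-H 22, C-I 25, D-H 23] → take A-H (19); add H.
Step 8: frontier [C-I 25, H-I 6] → take H-I (6); add I.
The 5th edge added is D-F.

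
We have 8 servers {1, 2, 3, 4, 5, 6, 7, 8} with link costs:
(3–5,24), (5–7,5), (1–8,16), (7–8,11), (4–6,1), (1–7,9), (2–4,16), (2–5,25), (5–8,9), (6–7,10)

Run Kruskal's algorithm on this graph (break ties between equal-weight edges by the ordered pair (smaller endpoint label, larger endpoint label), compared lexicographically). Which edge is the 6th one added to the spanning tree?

Kruskal's algorithm — process edges by increasing weight (ties by edge label):
4–6 (1): add — endpoints in different components.
5–7 (5): add — endpoints in different components.
1–7 (9): add — endpoints in different components.
5–8 (9): add — endpoints in different components.
6–7 (10): add — endpoints in different components.
7–8 (11): skip — 7 and 8 already connected.
1–8 (16): skip — 1 and 8 already connected.
2–4 (16): add — endpoints in different components.
3–5 (24): add — endpoints in different components.
The 6th edge added is 2–4.

2-4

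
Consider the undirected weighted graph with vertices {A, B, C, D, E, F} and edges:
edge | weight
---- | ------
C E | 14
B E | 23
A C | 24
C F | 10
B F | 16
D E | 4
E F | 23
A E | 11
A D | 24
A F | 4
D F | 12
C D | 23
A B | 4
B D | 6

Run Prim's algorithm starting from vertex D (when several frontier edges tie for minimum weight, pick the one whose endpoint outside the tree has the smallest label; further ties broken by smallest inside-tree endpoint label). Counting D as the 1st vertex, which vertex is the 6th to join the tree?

C

Prim's algorithm from D:
Step 1: cheapest edge leaving the tree is D E (4); add E.
Step 2: cheapest edge leaving the tree is B D (6); add B.
Step 3: cheapest edge leaving the tree is A B (4); add A.
Step 4: cheapest edge leaving the tree is A F (4); add F.
Step 5: cheapest edge leaving the tree is C F (10); add C.
Vertex order: D, E, B, A, F, C. The 6th vertex is C.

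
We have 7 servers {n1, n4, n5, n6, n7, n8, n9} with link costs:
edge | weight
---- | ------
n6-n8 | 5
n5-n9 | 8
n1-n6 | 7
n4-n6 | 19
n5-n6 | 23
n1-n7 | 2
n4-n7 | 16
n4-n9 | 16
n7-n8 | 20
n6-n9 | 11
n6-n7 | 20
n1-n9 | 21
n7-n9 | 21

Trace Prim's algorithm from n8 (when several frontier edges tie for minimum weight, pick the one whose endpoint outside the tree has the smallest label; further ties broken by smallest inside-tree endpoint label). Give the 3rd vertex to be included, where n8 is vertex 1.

Grow the tree from n8 using Prim:
Step 1: cheapest edge leaving the tree is n6-n8 (5); add n6.
Step 2: cheapest edge leaving the tree is n1-n6 (7); add n1.
Step 3: cheapest edge leaving the tree is n1-n7 (2); add n7.
Step 4: cheapest edge leaving the tree is n6-n9 (11); add n9.
Step 5: cheapest edge leaving the tree is n5-n9 (8); add n5.
Step 6: cheapest edge leaving the tree is n4-n7 (16); add n4.
Vertex order: n8, n6, n1, n7, n9, n5, n4. The 3rd vertex is n1.

n1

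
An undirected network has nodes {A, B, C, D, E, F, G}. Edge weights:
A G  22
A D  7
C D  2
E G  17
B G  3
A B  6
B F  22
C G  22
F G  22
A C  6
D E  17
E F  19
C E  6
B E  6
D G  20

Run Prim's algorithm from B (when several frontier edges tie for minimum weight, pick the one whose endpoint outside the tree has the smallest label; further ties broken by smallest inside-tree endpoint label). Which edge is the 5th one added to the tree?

B-E

Prim's algorithm from B:
Step 1: cheapest edge leaving the tree is B G (3); add G.
Step 2: cheapest edge leaving the tree is A B (6); add A.
Step 3: cheapest edge leaving the tree is A C (6); add C.
Step 4: cheapest edge leaving the tree is C D (2); add D.
Step 5: cheapest edge leaving the tree is B E (6); add E.
Step 6: cheapest edge leaving the tree is E F (19); add F.
The 5th edge added is B E.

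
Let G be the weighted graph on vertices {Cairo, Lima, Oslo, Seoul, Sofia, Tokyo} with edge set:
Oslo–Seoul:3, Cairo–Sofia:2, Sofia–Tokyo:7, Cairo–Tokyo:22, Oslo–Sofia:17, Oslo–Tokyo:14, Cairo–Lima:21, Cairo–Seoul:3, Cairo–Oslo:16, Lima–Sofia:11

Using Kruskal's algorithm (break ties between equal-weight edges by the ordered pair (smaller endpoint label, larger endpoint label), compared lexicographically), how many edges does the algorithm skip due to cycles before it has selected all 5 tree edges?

Kruskal: consider edges lightest-first.
Cairo–Sofia (2): add. Components now {Seoul} {Lima} {Cairo,Sofia} {Tokyo} {Oslo}
Cairo–Seoul (3): add. Components now {Cairo,Seoul,Sofia} {Lima} {Tokyo} {Oslo}
Oslo–Seoul (3): add. Components now {Cairo,Oslo,Seoul,Sofia} {Lima} {Tokyo}
Sofia–Tokyo (7): add. Components now {Cairo,Oslo,Seoul,Sofia,Tokyo} {Lima}
Lima–Sofia (11): add. Components now {Cairo,Lima,Oslo,Seoul,Sofia,Tokyo}
Edges rejected before the tree was complete: 0.

0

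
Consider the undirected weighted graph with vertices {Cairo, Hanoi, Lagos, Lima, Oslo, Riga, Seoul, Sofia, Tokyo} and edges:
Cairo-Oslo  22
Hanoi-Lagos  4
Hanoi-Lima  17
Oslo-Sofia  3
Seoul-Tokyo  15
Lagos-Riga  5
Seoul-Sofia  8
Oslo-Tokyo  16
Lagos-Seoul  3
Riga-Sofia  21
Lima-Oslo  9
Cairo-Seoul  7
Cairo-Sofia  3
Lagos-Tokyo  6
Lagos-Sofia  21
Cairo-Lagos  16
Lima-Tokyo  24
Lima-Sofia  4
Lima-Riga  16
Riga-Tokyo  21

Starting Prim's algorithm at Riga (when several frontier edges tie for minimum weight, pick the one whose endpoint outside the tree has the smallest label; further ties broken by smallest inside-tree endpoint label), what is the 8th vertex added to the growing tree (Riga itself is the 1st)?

Prim's algorithm from Riga:
Step 1: cheapest edge leaving the tree is Lagos-Riga (5); add Lagos.
Step 2: cheapest edge leaving the tree is Lagos-Seoul (3); add Seoul.
Step 3: cheapest edge leaving the tree is Hanoi-Lagos (4); add Hanoi.
Step 4: cheapest edge leaving the tree is Lagos-Tokyo (6); add Tokyo.
Step 5: cheapest edge leaving the tree is Cairo-Seoul (7); add Cairo.
Step 6: cheapest edge leaving the tree is Cairo-Sofia (3); add Sofia.
Step 7: cheapest edge leaving the tree is Oslo-Sofia (3); add Oslo.
Step 8: cheapest edge leaving the tree is Lima-Sofia (4); add Lima.
Vertex order: Riga, Lagos, Seoul, Hanoi, Tokyo, Cairo, Sofia, Oslo, Lima. The 8th vertex is Oslo.

Oslo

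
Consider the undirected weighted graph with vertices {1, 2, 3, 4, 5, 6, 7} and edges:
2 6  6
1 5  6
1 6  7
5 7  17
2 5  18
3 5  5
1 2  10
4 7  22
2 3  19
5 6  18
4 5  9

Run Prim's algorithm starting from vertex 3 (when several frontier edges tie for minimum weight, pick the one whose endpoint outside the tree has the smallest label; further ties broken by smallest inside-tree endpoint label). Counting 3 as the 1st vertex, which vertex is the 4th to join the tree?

6

Prim, starting at 3.
Step 1: cheapest edge leaving the tree is 3 5 (5); add 5.
Step 2: cheapest edge leaving the tree is 1 5 (6); add 1.
Step 3: cheapest edge leaving the tree is 1 6 (7); add 6.
Step 4: cheapest edge leaving the tree is 2 6 (6); add 2.
Step 5: cheapest edge leaving the tree is 4 5 (9); add 4.
Step 6: cheapest edge leaving the tree is 5 7 (17); add 7.
Vertex order: 3, 5, 1, 6, 2, 4, 7. The 4th vertex is 6.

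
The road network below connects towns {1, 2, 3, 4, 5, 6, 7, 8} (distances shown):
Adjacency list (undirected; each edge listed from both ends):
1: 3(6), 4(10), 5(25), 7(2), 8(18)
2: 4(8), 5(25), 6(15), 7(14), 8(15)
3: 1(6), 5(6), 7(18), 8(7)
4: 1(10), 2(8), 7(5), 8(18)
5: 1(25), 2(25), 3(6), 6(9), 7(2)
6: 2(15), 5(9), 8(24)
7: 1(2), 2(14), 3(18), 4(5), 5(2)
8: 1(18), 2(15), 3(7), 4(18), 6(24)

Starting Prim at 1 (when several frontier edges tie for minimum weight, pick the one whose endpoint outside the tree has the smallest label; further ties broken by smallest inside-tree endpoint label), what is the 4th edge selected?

Grow the tree from 1 using Prim:
Step 1: cheapest edge leaving the tree is 1-7 (2); add 7.
Step 2: cheapest edge leaving the tree is 5-7 (2); add 5.
Step 3: cheapest edge leaving the tree is 4-7 (5); add 4.
Step 4: cheapest edge leaving the tree is 1-3 (6); add 3.
Step 5: cheapest edge leaving the tree is 3-8 (7); add 8.
Step 6: cheapest edge leaving the tree is 2-4 (8); add 2.
Step 7: cheapest edge leaving the tree is 5-6 (9); add 6.
The 4th edge added is 1-3.

1-3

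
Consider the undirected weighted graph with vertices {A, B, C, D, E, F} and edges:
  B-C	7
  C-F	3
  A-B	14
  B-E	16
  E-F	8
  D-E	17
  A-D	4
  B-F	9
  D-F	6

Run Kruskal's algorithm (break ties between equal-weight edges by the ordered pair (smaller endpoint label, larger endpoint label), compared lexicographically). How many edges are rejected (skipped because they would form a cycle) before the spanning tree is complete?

Kruskal: consider edges lightest-first.
C-F (3): add — endpoints in different components.
A-D (4): add — endpoints in different components.
D-F (6): add — endpoints in different components.
B-C (7): add — endpoints in different components.
E-F (8): add — endpoints in different components.
Edges rejected before the tree was complete: 0.

0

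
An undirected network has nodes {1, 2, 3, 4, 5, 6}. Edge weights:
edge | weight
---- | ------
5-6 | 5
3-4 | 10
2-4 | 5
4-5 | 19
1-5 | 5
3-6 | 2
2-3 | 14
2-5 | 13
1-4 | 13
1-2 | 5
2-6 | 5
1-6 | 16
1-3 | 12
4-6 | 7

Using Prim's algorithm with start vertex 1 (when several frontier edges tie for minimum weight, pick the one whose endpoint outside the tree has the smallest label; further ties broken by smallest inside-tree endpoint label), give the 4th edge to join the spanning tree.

2-6

Grow the tree from 1 using Prim:
Step 1: frontier [1-2 5, 1-5 5, 1-3 12, 1-4 13, 1-6 16] → take 1-2 (5); add 2.
Step 2: frontier [1-5 5, 1-3 12, 1-4 13, 1-6 16, 2-4 5, 2-6 5, 2-5 13, 2-3 14] → take 2-4 (5); add 4.
Step 3: frontier [1-5 5, 1-3 12, 1-6 16, 2-6 5, 2-5 13, 2-3 14, 4-6 7, 3-4 10, 4-5 19] → take 1-5 (5); add 5.
Step 4: frontier [1-3 12, 1-6 16, 2-6 5, 2-3 14, 4-6 7, 3-4 10, 5-6 5] → take 2-6 (5); add 6.
Step 5: frontier [1-3 12, 2-3 14, 3-4 10, 3-6 2] → take 3-6 (2); add 3.
The 4th edge added is 2-6.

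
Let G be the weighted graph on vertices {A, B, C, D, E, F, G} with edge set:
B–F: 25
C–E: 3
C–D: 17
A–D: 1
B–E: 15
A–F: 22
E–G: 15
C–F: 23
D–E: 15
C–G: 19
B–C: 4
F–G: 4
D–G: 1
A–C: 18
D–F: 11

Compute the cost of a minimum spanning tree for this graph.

Prim, starting at D.
Step 1: cheapest edge leaving the tree is A–D (1); add A.
Step 2: cheapest edge leaving the tree is D–G (1); add G.
Step 3: cheapest edge leaving the tree is F–G (4); add F.
Step 4: cheapest edge leaving the tree is D–E (15); add E.
Step 5: cheapest edge leaving the tree is C–E (3); add C.
Step 6: cheapest edge leaving the tree is B–C (4); add B.
MST edges: A–D, D–G, F–G, D–E, C–E, B–C; total weight 1+1+4+15+3+4 = 28.

28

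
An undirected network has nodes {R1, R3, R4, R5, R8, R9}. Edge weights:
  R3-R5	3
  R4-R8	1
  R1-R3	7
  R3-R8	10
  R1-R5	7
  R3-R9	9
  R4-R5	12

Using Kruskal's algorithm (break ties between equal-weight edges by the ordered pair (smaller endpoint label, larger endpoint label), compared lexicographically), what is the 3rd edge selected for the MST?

Kruskal's algorithm — process edges by increasing weight (ties by edge label):
R4-R8 (1): add — endpoints in different components.
R3-R5 (3): add — endpoints in different components.
R1-R3 (7): add — endpoints in different components.
R1-R5 (7): skip — R1 and R5 already connected.
R3-R9 (9): add — endpoints in different components.
R3-R8 (10): add — endpoints in different components.
The 3rd edge added is R1-R3.

R1-R3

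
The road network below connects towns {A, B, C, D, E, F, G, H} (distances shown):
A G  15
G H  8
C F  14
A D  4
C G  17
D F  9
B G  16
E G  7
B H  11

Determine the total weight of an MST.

68

Sort edges by weight, then run Kruskal:
A D (4): add — endpoints in different components.
E G (7): add — endpoints in different components.
G H (8): add — endpoints in different components.
D F (9): add — endpoints in different components.
B H (11): add — endpoints in different components.
C F (14): add — endpoints in different components.
A G (15): add — endpoints in different components.
MST edges: A D, E G, G H, D F, B H, C F, A G; total weight 4+7+8+9+11+14+15 = 68.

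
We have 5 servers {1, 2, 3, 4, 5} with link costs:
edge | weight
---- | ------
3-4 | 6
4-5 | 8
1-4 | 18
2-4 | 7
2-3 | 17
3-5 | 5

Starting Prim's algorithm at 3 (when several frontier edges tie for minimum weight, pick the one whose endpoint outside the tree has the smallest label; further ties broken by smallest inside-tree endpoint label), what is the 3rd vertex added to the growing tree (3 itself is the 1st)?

Grow the tree from 3 using Prim:
Step 1: cheapest edge leaving the tree is 3-5 (5); add 5.
Step 2: cheapest edge leaving the tree is 3-4 (6); add 4.
Step 3: cheapest edge leaving the tree is 2-4 (7); add 2.
Step 4: cheapest edge leaving the tree is 1-4 (18); add 1.
Vertex order: 3, 5, 4, 2, 1. The 3rd vertex is 4.

4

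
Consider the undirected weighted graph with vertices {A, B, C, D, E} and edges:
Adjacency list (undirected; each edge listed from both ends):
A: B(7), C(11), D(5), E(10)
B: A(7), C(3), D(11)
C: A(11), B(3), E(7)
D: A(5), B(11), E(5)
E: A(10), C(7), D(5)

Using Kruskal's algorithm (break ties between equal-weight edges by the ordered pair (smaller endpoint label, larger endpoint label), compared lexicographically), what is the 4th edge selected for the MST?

Kruskal: consider edges lightest-first.
B–C (3): add. Components now {A} {B,C} {D} {E}
A–D (5): add. Components now {A,D} {B,C} {E}
D–E (5): add. Components now {A,D,E} {B,C}
A–B (7): add. Components now {A,B,C,D,E}
The 4th edge added is A–B.

A-B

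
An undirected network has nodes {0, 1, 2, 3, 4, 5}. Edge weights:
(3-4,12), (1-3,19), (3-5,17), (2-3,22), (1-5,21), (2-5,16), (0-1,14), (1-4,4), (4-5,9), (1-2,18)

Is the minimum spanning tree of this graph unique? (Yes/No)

Yes

Kruskal's algorithm — process edges by increasing weight (ties by edge label):
1-4 (4): add — endpoints in different components.
4-5 (9): add — endpoints in different components.
3-4 (12): add — endpoints in different components.
0-1 (14): add — endpoints in different components.
2-5 (16): add — endpoints in different components.
Every non-tree edge has weight strictly greater than the heaviest edge on the tree path between its endpoints, so the MST is unique.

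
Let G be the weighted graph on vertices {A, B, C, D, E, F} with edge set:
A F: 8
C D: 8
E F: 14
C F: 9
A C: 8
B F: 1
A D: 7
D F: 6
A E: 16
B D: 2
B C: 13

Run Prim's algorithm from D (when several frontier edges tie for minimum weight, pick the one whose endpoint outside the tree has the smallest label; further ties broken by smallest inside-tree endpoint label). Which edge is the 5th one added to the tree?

Prim's algorithm from D:
Step 1: frontier [B D 2, D F 6, A D 7, C D 8] → take B D (2); add B.
Step 2: frontier [B F 1, B C 13, D F 6, A D 7, C D 8] → take B F (1); add F.
Step 3: frontier [B C 13, A D 7, C D 8, A F 8, C F 9, E F 14] → take A D (7); add A.
Step 4: frontier [A C 8, A E 16, B C 13, C D 8, C F 9, E F 14] → take A C (8); add C.
Step 5: frontier [A E 16, E F 14] → take E F (14); add E.
The 5th edge added is E F.

E-F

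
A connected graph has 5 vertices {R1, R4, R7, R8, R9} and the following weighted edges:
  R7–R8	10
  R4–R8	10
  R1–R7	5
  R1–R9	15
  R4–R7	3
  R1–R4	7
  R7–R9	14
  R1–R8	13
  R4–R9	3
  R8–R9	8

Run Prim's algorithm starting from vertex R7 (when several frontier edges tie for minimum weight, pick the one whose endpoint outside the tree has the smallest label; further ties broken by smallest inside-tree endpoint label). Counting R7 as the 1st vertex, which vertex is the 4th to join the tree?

Grow the tree from R7 using Prim:
Step 1: cheapest edge leaving the tree is R4–R7 (3); add R4.
Step 2: cheapest edge leaving the tree is R4–R9 (3); add R9.
Step 3: cheapest edge leaving the tree is R1–R7 (5); add R1.
Step 4: cheapest edge leaving the tree is R8–R9 (8); add R8.
Vertex order: R7, R4, R9, R1, R8. The 4th vertex is R1.

R1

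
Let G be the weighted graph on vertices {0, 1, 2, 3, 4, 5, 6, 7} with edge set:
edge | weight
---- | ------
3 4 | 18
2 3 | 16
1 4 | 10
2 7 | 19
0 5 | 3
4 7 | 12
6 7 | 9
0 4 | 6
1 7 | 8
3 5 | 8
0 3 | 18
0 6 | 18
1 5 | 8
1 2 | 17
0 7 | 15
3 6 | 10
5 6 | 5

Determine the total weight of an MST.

54

Prim's algorithm from 6:
Step 1: cheapest edge leaving the tree is 5 6 (5); add 5.
Step 2: cheapest edge leaving the tree is 0 5 (3); add 0.
Step 3: cheapest edge leaving the tree is 0 4 (6); add 4.
Step 4: cheapest edge leaving the tree is 1 5 (8); add 1.
Step 5: cheapest edge leaving the tree is 3 5 (8); add 3.
Step 6: cheapest edge leaving the tree is 1 7 (8); add 7.
Step 7: cheapest edge leaving the tree is 2 3 (16); add 2.
MST edges: 5 6, 0 5, 0 4, 1 5, 3 5, 1 7, 2 3; total weight 5+3+6+8+8+8+16 = 54.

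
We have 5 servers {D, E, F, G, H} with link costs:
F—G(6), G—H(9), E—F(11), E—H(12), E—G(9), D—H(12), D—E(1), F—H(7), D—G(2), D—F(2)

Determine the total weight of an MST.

Kruskal: consider edges lightest-first.
D—E (1): add. Components now {D,E} {F} {G} {H}
D—F (2): add. Components now {D,E,F} {G} {H}
D—G (2): add. Components now {D,E,F,G} {H}
F—G (6): skip — F and G already connected.
F—H (7): add. Components now {D,E,F,G,H}
MST edges: D—E, D—F, D—G, F—H; total weight 1+2+2+7 = 12.

12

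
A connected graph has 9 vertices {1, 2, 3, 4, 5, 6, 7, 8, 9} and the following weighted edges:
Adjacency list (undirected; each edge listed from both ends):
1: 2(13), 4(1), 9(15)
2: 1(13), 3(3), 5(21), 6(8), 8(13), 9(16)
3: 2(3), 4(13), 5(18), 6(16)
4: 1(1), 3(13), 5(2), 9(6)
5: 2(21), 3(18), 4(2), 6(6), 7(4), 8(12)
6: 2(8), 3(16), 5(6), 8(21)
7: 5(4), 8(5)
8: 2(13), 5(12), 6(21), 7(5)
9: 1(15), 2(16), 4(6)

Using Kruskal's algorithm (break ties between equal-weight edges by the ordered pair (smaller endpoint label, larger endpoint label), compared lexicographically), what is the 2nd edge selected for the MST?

Kruskal: consider edges lightest-first.
1—4 (1): add — endpoints in different components.
4—5 (2): add — endpoints in different components.
2—3 (3): add — endpoints in different components.
5—7 (4): add — endpoints in different components.
7—8 (5): add — endpoints in different components.
4—9 (6): add — endpoints in different components.
5—6 (6): add — endpoints in different components.
2—6 (8): add — endpoints in different components.
The 2nd edge added is 4—5.

4-5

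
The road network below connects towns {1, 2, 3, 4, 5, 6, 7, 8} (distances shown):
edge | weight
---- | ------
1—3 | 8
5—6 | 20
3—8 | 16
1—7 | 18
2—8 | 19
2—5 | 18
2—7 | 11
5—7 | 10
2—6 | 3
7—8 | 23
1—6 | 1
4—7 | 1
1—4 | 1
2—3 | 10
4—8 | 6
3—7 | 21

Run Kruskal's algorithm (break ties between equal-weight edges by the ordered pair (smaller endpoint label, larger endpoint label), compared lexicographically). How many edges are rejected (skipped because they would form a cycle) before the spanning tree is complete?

Kruskal: consider edges lightest-first.
1—4 (1): add — endpoints in different components.
1—6 (1): add — endpoints in different components.
4—7 (1): add — endpoints in different components.
2—6 (3): add — endpoints in different components.
4—8 (6): add — endpoints in different components.
1—3 (8): add — endpoints in different components.
2—3 (10): skip — 2 and 3 already connected.
5—7 (10): add — endpoints in different components.
Edges rejected before the tree was complete: 1.

1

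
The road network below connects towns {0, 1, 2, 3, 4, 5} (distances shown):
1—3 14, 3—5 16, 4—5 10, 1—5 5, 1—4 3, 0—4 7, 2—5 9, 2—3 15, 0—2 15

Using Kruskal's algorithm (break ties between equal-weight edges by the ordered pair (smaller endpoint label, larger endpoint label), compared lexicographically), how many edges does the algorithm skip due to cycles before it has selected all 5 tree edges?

1

Kruskal: consider edges lightest-first.
1—4 (3): add — endpoints in different components.
1—5 (5): add — endpoints in different components.
0—4 (7): add — endpoints in different components.
2—5 (9): add — endpoints in different components.
4—5 (10): skip — 4 and 5 already connected.
1—3 (14): add — endpoints in different components.
Edges rejected before the tree was complete: 1.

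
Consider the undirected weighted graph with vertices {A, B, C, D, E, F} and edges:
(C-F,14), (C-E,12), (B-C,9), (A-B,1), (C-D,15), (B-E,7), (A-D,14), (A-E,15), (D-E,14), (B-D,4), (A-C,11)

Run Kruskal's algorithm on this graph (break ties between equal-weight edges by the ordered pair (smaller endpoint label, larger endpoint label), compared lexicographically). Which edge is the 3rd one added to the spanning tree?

B-E

Kruskal's algorithm — process edges by increasing weight (ties by edge label):
A-B (1): add. Components now {A,B} {C} {D} {E} {F}
B-D (4): add. Components now {A,B,D} {C} {E} {F}
B-E (7): add. Components now {A,B,D,E} {C} {F}
B-C (9): add. Components now {A,B,C,D,E} {F}
A-C (11): skip — A and C already connected.
C-E (12): skip — C and E already connected.
A-D (14): skip — A and D already connected.
C-F (14): add. Components now {A,B,C,D,E,F}
The 3rd edge added is B-E.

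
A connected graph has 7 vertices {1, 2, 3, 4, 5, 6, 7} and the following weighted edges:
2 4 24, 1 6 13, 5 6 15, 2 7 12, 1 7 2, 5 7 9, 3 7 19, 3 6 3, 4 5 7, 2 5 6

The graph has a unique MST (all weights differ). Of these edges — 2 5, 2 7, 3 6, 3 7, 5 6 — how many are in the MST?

Sort edges by weight, then run Kruskal:
1 7 (2): add. Components now {1,7} {2} {3} {4} {5} {6}
3 6 (3): add. Components now {1,7} {2} {3,6} {4} {5}
2 5 (6): add. Components now {1,7} {2,5} {3,6} {4}
4 5 (7): add. Components now {1,7} {2,4,5} {3,6}
5 7 (9): add. Components now {1,2,4,5,7} {3,6}
2 7 (12): skip — 2 and 7 already connected.
1 6 (13): add. Components now {1,2,3,4,5,6,7}
MST edge set: {1 7, 3 6, 2 5, 4 5, 5 7, 1 6}.
Of the listed edges, {2 5, 3 6} are in the MST → 2.

2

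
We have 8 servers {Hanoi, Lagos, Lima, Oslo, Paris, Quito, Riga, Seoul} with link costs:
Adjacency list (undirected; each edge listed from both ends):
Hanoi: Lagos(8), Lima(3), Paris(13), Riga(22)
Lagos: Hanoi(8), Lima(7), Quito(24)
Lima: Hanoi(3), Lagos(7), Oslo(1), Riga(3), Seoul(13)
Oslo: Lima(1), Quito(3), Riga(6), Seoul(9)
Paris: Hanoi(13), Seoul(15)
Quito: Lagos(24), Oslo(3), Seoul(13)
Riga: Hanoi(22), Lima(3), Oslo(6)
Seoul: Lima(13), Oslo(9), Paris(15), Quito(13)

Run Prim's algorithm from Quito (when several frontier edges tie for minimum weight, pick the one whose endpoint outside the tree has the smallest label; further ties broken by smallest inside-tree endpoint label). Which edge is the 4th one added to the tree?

Prim, starting at Quito.
Step 1: frontier [Oslo-Quito 3, Quito-Seoul 13, Lagos-Quito 24] → take Oslo-Quito (3); add Oslo.
Step 2: frontier [Lima-Oslo 1, Oslo-Riga 6, Oslo-Seoul 9, Quito-Seoul 13, Lagos-Quito 24] → take Lima-Oslo (1); add Lima.
Step 3: frontier [Hanoi-Lima 3, Lima-Riga 3, Lagos-Lima 7, Lima-Seoul 13, Oslo-Riga 6, Oslo-Seoul 9, Quito-Seoul 13, Lagos-Quito 24] → take Hanoi-Lima (3); add Hanoi.
Step 4: frontier [Hanoi-Lagos 8, Hanoi-Paris 13, Hanoi-Riga 22, Lima-Riga 3, Lagos-Lima 7, Lima-Seoul 13, Oslo-Riga 6, Oslo-Seoul 9, Quito-Seoul 13, Lagos-Quito 24] → take Lima-Riga (3); add Riga.
Step 5: frontier [Hanoi-Lagos 8, Hanoi-Paris 13, Lagos-Lima 7, Lima-Seoul 13, Oslo-Seoul 9, Quito-Seoul 13, Lagos-Quito 24] → take Lagos-Lima (7); add Lagos.
Step 6: frontier [Hanoi-Paris 13, Lima-Seoul 13, Oslo-Seoul 9, Quito-Seoul 13] → take Oslo-Seoul (9); add Seoul.
Step 7: frontier [Hanoi-Paris 13, Paris-Seoul 15] → take Hanoi-Paris (13); add Paris.
The 4th edge added is Lima-Riga.

Lima-Riga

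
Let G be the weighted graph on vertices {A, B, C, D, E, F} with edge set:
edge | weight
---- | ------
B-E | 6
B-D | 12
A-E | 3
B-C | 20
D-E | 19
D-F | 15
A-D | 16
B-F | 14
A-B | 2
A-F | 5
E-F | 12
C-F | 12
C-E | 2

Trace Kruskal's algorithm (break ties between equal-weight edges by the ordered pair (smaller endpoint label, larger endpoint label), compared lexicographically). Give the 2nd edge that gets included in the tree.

Kruskal's algorithm — process edges by increasing weight (ties by edge label):
A-B (2): add — endpoints in different components.
C-E (2): add — endpoints in different components.
A-E (3): add — endpoints in different components.
A-F (5): add — endpoints in different components.
B-E (6): skip — B and E already connected.
B-D (12): add — endpoints in different components.
The 2nd edge added is C-E.

C-E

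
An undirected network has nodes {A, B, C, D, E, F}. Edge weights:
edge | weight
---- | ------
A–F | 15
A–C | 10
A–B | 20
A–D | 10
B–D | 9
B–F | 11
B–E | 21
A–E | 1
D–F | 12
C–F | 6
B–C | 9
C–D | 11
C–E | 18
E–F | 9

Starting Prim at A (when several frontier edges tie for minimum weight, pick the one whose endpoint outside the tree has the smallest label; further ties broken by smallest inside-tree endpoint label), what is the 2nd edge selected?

Prim's algorithm from A:
Step 1: frontier [A–E 1, A–C 10, A–D 10, A–F 15, A–B 20] → take A–E (1); add E.
Step 2: frontier [A–C 10, A–D 10, A–F 15, A–B 20, E–F 9, C–E 18, B–E 21] → take E–F (9); add F.
Step 3: frontier [A–C 10, A–D 10, A–B 20, C–E 18, B–E 21, C–F 6, B–F 11, D–F 12] → take C–F (6); add C.
Step 4: frontier [A–D 10, A–B 20, B–C 9, C–D 11, B–E 21, B–F 11, D–F 12] → take B–C (9); add B.
Step 5: frontier [A–D 10, B–D 9, C–D 11, D–F 12] → take B–D (9); add D.
The 2nd edge added is E–F.

E-F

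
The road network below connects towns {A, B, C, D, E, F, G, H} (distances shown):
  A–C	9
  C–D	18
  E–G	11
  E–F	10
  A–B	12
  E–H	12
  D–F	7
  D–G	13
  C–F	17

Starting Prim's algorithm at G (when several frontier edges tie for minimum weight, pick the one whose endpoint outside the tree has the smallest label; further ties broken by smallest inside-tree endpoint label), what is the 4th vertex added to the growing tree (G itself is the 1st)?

D

Grow the tree from G using Prim:
Step 1: cheapest edge leaving the tree is E–G (11); add E.
Step 2: cheapest edge leaving the tree is E–F (10); add F.
Step 3: cheapest edge leaving the tree is D–F (7); add D.
Step 4: cheapest edge leaving the tree is E–H (12); add H.
Step 5: cheapest edge leaving the tree is C–F (17); add C.
Step 6: cheapest edge leaving the tree is A–C (9); add A.
Step 7: cheapest edge leaving the tree is A–B (12); add B.
Vertex order: G, E, F, D, H, C, A, B. The 4th vertex is D.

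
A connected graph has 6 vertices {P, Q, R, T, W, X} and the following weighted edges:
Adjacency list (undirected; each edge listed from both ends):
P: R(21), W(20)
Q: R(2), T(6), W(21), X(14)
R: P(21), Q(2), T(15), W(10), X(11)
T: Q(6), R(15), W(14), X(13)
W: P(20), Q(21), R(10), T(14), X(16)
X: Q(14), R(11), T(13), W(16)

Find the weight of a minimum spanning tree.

Prim, starting at T.
Step 1: cheapest edge leaving the tree is Q–T (6); add Q.
Step 2: cheapest edge leaving the tree is Q–R (2); add R.
Step 3: cheapest edge leaving the tree is R–W (10); add W.
Step 4: cheapest edge leaving the tree is R–X (11); add X.
Step 5: cheapest edge leaving the tree is P–W (20); add P.
MST edges: Q–T, Q–R, R–W, R–X, P–W; total weight 6+2+10+11+20 = 49.

49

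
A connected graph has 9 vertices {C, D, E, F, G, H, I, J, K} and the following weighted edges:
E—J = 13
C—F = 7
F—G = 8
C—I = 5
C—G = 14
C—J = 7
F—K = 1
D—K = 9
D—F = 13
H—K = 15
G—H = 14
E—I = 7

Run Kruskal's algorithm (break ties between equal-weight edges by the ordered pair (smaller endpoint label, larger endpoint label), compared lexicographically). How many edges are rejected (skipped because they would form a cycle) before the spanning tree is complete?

3

Sort edges by weight, then run Kruskal:
F—K (1): add — endpoints in different components.
C—I (5): add — endpoints in different components.
C—F (7): add — endpoints in different components.
C—J (7): add — endpoints in different components.
E—I (7): add — endpoints in different components.
F—G (8): add — endpoints in different components.
D—K (9): add — endpoints in different components.
D—F (13): skip — D and F already connected.
E—J (13): skip — E and J already connected.
C—G (14): skip — C and G already connected.
G—H (14): add — endpoints in different components.
Edges rejected before the tree was complete: 3.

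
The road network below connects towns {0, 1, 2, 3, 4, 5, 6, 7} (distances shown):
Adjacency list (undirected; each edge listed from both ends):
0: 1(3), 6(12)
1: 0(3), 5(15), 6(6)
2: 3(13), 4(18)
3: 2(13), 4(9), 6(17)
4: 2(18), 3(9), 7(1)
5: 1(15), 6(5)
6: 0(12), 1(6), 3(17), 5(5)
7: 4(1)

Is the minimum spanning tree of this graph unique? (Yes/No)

Kruskal: consider edges lightest-first.
4-7 (1): add — endpoints in different components.
0-1 (3): add — endpoints in different components.
5-6 (5): add — endpoints in different components.
1-6 (6): add — endpoints in different components.
3-4 (9): add — endpoints in different components.
0-6 (12): skip — 0 and 6 already connected.
2-3 (13): add — endpoints in different components.
1-5 (15): skip — 1 and 5 already connected.
3-6 (17): add — endpoints in different components.
Every non-tree edge has weight strictly greater than the heaviest edge on the tree path between its endpoints, so the MST is unique.

Yes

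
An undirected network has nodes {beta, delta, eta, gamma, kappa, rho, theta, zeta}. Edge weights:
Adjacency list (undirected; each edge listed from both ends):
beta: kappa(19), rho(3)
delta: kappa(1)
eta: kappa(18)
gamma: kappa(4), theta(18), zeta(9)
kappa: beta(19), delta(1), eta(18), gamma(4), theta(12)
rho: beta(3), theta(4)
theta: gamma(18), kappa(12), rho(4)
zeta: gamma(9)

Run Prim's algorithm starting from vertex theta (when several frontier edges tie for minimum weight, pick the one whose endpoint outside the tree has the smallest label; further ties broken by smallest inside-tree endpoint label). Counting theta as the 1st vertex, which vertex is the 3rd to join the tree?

beta

Prim's algorithm from theta:
Step 1: cheapest edge leaving the tree is rho—theta (4); add rho.
Step 2: cheapest edge leaving the tree is beta—rho (3); add beta.
Step 3: cheapest edge leaving the tree is kappa—theta (12); add kappa.
Step 4: cheapest edge leaving the tree is delta—kappa (1); add delta.
Step 5: cheapest edge leaving the tree is gamma—kappa (4); add gamma.
Step 6: cheapest edge leaving the tree is gamma—zeta (9); add zeta.
Step 7: cheapest edge leaving the tree is eta—kappa (18); add eta.
Vertex order: theta, rho, beta, kappa, delta, gamma, zeta, eta. The 3rd vertex is beta.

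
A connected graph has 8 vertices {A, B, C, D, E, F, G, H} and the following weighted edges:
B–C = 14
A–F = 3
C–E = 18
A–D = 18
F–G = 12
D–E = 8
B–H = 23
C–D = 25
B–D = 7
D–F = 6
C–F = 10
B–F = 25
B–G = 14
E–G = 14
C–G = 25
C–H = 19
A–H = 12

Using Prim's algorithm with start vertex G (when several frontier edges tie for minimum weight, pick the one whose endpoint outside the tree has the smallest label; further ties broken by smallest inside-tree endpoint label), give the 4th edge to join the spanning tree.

Grow the tree from G using Prim:
Step 1: cheapest edge leaving the tree is F–G (12); add F.
Step 2: cheapest edge leaving the tree is A–F (3); add A.
Step 3: cheapest edge leaving the tree is D–F (6); add D.
Step 4: cheapest edge leaving the tree is B–D (7); add B.
Step 5: cheapest edge leaving the tree is D–E (8); add E.
Step 6: cheapest edge leaving the tree is C–F (10); add C.
Step 7: cheapest edge leaving the tree is A–H (12); add H.
The 4th edge added is B–D.

B-D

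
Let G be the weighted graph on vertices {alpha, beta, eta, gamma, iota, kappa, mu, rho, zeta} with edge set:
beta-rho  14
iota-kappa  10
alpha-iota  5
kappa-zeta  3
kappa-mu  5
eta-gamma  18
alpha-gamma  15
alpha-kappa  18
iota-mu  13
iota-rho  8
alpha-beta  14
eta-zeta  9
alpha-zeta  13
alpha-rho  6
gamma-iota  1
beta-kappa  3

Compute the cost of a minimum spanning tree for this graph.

42

Kruskal's algorithm — process edges by increasing weight (ties by edge label):
gamma-iota (1): add — endpoints in different components.
beta-kappa (3): add — endpoints in different components.
kappa-zeta (3): add — endpoints in different components.
alpha-iota (5): add — endpoints in different components.
kappa-mu (5): add — endpoints in different components.
alpha-rho (6): add — endpoints in different components.
iota-rho (8): skip — iota and rho already connected.
eta-zeta (9): add — endpoints in different components.
iota-kappa (10): add — endpoints in different components.
MST edges: gamma-iota, beta-kappa, kappa-zeta, alpha-iota, kappa-mu, alpha-rho, eta-zeta, iota-kappa; total weight 1+3+3+5+5+6+9+10 = 42.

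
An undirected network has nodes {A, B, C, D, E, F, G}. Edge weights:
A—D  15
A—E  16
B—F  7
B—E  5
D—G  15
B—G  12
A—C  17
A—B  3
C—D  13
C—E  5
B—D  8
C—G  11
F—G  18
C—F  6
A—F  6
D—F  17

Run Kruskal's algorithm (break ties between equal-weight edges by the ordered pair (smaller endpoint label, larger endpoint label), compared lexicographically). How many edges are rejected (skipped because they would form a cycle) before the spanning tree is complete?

Kruskal: consider edges lightest-first.
A—B (3): add — endpoints in different components.
B—E (5): add — endpoints in different components.
C—E (5): add — endpoints in different components.
A—F (6): add — endpoints in different components.
C—F (6): skip — C and F already connected.
B—F (7): skip — B and F already connected.
B—D (8): add — endpoints in different components.
C—G (11): add — endpoints in different components.
Edges rejected before the tree was complete: 2.

2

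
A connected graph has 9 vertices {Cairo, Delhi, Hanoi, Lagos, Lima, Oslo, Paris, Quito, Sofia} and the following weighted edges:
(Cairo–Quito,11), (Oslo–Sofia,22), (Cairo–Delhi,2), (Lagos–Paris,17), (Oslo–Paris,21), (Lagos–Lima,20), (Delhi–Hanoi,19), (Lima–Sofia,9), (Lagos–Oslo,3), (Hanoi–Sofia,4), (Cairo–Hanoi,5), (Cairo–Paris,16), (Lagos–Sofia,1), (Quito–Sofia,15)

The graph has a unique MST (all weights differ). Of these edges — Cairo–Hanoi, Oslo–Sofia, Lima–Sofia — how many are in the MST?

2

Sort edges by weight, then run Kruskal:
Lagos–Sofia (1): add — endpoints in different components.
Cairo–Delhi (2): add — endpoints in different components.
Lagos–Oslo (3): add — endpoints in different components.
Hanoi–Sofia (4): add — endpoints in different components.
Cairo–Hanoi (5): add — endpoints in different components.
Lima–Sofia (9): add — endpoints in different components.
Cairo–Quito (11): add — endpoints in different components.
Quito–Sofia (15): skip — Quito and Sofia already connected.
Cairo–Paris (16): add — endpoints in different components.
MST edge set: {Lagos–Sofia, Cairo–Delhi, Lagos–Oslo, Hanoi–Sofia, Cairo–Hanoi, Lima–Sofia, Cairo–Quito, Cairo–Paris}.
Of the listed edges, {Cairo–Hanoi, Lima–Sofia} are in the MST → 2.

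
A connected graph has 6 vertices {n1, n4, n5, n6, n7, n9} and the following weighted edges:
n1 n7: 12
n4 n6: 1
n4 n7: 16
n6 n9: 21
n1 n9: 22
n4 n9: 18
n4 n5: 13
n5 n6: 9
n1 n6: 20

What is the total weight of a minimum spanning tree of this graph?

56

Prim's algorithm from n4:
Step 1: frontier [n4 n6 1, n4 n5 13, n4 n7 16, n4 n9 18] → take n4 n6 (1); add n6.
Step 2: frontier [n4 n5 13, n4 n7 16, n4 n9 18, n5 n6 9, n1 n6 20, n6 n9 21] → take n5 n6 (9); add n5.
Step 3: frontier [n4 n7 16, n4 n9 18, n1 n6 20, n6 n9 21] → take n4 n7 (16); add n7.
Step 4: frontier [n4 n9 18, n1 n6 20, n6 n9 21, n1 n7 12] → take n1 n7 (12); add n1.
Step 5: frontier [n1 n9 22, n4 n9 18, n6 n9 21] → take n4 n9 (18); add n9.
MST edges: n4 n6, n5 n6, n4 n7, n1 n7, n4 n9; total weight 1+9+16+12+18 = 56.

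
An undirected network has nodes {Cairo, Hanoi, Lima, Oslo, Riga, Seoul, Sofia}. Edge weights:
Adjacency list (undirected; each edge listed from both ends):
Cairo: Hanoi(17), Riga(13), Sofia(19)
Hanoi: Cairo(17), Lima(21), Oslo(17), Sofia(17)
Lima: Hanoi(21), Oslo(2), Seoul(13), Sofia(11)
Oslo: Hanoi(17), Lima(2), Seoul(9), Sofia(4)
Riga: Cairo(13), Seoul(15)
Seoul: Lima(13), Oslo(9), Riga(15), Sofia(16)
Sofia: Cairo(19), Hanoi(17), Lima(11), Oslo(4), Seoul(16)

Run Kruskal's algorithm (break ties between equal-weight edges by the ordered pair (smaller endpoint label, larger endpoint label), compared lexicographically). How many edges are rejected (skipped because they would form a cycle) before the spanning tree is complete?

3

Sort edges by weight, then run Kruskal:
Lima—Oslo (2): add — endpoints in different components.
Oslo—Sofia (4): add — endpoints in different components.
Oslo—Seoul (9): add — endpoints in different components.
Lima—Sofia (11): skip — Lima and Sofia already connected.
Cairo—Riga (13): add — endpoints in different components.
Lima—Seoul (13): skip — Lima and Seoul already connected.
Riga—Seoul (15): add — endpoints in different components.
Seoul—Sofia (16): skip — Seoul and Sofia already connected.
Cairo—Hanoi (17): add — endpoints in different components.
Edges rejected before the tree was complete: 3.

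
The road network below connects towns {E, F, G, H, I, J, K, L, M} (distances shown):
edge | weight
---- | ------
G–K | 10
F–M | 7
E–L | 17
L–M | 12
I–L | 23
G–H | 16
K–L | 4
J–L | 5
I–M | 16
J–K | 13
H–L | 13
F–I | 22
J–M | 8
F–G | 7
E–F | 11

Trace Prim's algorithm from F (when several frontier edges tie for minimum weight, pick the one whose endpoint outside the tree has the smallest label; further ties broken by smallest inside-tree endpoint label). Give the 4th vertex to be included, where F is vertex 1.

Prim's algorithm from F:
Step 1: cheapest edge leaving the tree is F–G (7); add G.
Step 2: cheapest edge leaving the tree is F–M (7); add M.
Step 3: cheapest edge leaving the tree is J–M (8); add J.
Step 4: cheapest edge leaving the tree is J–L (5); add L.
Step 5: cheapest edge leaving the tree is K–L (4); add K.
Step 6: cheapest edge leaving the tree is E–F (11); add E.
Step 7: cheapest edge leaving the tree is H–L (13); add H.
Step 8: cheapest edge leaving the tree is I–M (16); add I.
Vertex order: F, G, M, J, L, K, E, H, I. The 4th vertex is J.

J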